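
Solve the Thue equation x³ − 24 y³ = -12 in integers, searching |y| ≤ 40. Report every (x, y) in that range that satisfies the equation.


The equation is x³ - 24y³ = -12. For fixed y, x³ = 24·y³ − 12, so a solution requires the RHS to be a perfect cube.
Strategy: iterate y from -40 to 40, compute RHS = 24·y³ − 12, and check whether it is a (positive or negative) perfect cube.
Check small values of y:
  y = 0: RHS = -12 is not a perfect cube.
  y = 1: RHS = 12 is not a perfect cube.
  y = -1: RHS = -36 is not a perfect cube.
  y = 2: RHS = 180 is not a perfect cube.
  y = -2: RHS = -204 is not a perfect cube.
  y = 3: RHS = 636 is not a perfect cube.
  y = -3: RHS = -660 is not a perfect cube.
Continuing the search up to |y| = 40 finds no solutions either.
No (x, y) in the scanned range satisfies the equation.

No integer solutions with |y| ≤ 40.


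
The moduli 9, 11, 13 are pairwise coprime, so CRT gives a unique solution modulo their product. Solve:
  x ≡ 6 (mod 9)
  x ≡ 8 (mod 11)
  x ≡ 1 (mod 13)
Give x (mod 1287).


Moduli 9, 11, 13 are pairwise coprime; by CRT there is a unique solution modulo M = 9 · 11 · 13 = 1287.
Solve pairwise, accumulating the modulus:
  Start with x ≡ 6 (mod 9).
  Combine with x ≡ 8 (mod 11): since gcd(9, 11) = 1, we get a unique residue mod 99.
    Write x = 6 + 9·t and substitute into x ≡ 8 (mod 11): 9·t ≡ 8 − 6 = 2 (mod 11).
    The inverse of 9 mod 11 is 5 (since 9·5 = 45 = 4·11 + 1), so t ≡ 5·2 = 10 ≡ 10 (mod 11).
    Then x = 6 + 9·10 = 96, valid modulo lcm(9, 11) = 99: x ≡ 96 (mod 99).
  Combine with x ≡ 1 (mod 13): since gcd(99, 13) = 1, we get a unique residue mod 1287.
    Write x = 96 + 99·t and substitute into x ≡ 1 (mod 13): 99·t ≡ 1 − 96 = -95 (mod 13).
    Reduce coefficients mod 13: 8·t ≡ 9 (mod 13).
    The inverse of 8 mod 13 is 5 (since 8·5 = 40 = 3·13 + 1), so t ≡ 5·9 = 45 ≡ 6 (mod 13).
    Then x = 96 + 99·6 = 690, valid modulo lcm(99, 13) = 1287: x ≡ 690 (mod 1287).
Verify: 690 mod 9 = 6 ✓, 690 mod 11 = 8 ✓, 690 mod 13 = 1 ✓.

x ≡ 690 (mod 1287).


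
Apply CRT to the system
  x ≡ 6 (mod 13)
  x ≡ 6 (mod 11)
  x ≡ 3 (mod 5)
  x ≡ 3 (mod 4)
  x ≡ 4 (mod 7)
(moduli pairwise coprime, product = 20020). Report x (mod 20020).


Product of moduli M = 13 · 11 · 5 · 4 · 7 = 20020.
Merge one congruence at a time:
  Start: x ≡ 6 (mod 13).
  Combine with x ≡ 6 (mod 11); new modulus lcm = 143.
    Write x = 6 + 13·t and substitute into x ≡ 6 (mod 11): 13·t ≡ 6 − 6 = 0 (mod 11).
    Reduce coefficients mod 11: 2·t ≡ 0 (mod 11).
    The inverse of 2 mod 11 is 6 (since 2·6 = 12 = 1·11 + 1), so t ≡ 6·0 = 0 ≡ 0 (mod 11).
    Then x = 6 + 13·0 = 6, valid modulo lcm(13, 11) = 143: x ≡ 6 (mod 143).
  Combine with x ≡ 3 (mod 5); new modulus lcm = 715.
    Write x = 6 + 143·t and substitute into x ≡ 3 (mod 5): 143·t ≡ 3 − 6 = -3 (mod 5).
    Reduce coefficients mod 5: 3·t ≡ 2 (mod 5).
    The inverse of 3 mod 5 is 2 (since 3·2 = 6 = 1·5 + 1), so t ≡ 2·2 = 4 ≡ 4 (mod 5).
    Then x = 6 + 143·4 = 578, valid modulo lcm(143, 5) = 715: x ≡ 578 (mod 715).
  Combine with x ≡ 3 (mod 4); new modulus lcm = 2860.
    Write x = 578 + 715·t and substitute into x ≡ 3 (mod 4): 715·t ≡ 3 − 578 = -575 (mod 4).
    Reduce coefficients mod 4: 3·t ≡ 1 (mod 4).
    The inverse of 3 mod 4 is 3 (since 3·3 = 9 = 2·4 + 1), so t ≡ 3·1 = 3 ≡ 3 (mod 4).
    Then x = 578 + 715·3 = 2723, valid modulo lcm(715, 4) = 2860: x ≡ 2723 (mod 2860).
  Combine with x ≡ 4 (mod 7); new modulus lcm = 20020.
    Write x = 2723 + 2860·t and substitute into x ≡ 4 (mod 7): 2860·t ≡ 4 − 2723 = -2719 (mod 7).
    Reduce coefficients mod 7: 4·t ≡ 4 (mod 7).
    The inverse of 4 mod 7 is 2 (since 4·2 = 8 = 1·7 + 1), so t ≡ 2·4 = 8 ≡ 1 (mod 7).
    Then x = 2723 + 2860·1 = 5583, valid modulo lcm(2860, 7) = 20020: x ≡ 5583 (mod 20020).
Verify against each original: 5583 mod 13 = 6, 5583 mod 11 = 6, 5583 mod 5 = 3, 5583 mod 4 = 3, 5583 mod 7 = 4.

x ≡ 5583 (mod 20020).


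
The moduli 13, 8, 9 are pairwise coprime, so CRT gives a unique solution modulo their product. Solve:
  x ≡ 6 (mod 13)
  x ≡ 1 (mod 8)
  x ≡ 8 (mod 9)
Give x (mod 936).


Moduli 13, 8, 9 are pairwise coprime; by CRT there is a unique solution modulo M = 13 · 8 · 9 = 936.
Solve pairwise, accumulating the modulus:
  Start with x ≡ 6 (mod 13).
  Combine with x ≡ 1 (mod 8): since gcd(13, 8) = 1, we get a unique residue mod 104.
    Write x = 6 + 13·t and substitute into x ≡ 1 (mod 8): 13·t ≡ 1 − 6 = -5 (mod 8).
    Reduce coefficients mod 8: 5·t ≡ 3 (mod 8).
    The inverse of 5 mod 8 is 5 (since 5·5 = 25 = 3·8 + 1), so t ≡ 5·3 = 15 ≡ 7 (mod 8).
    Then x = 6 + 13·7 = 97, valid modulo lcm(13, 8) = 104: x ≡ 97 (mod 104).
  Combine with x ≡ 8 (mod 9): since gcd(104, 9) = 1, we get a unique residue mod 936.
    Write x = 97 + 104·t and substitute into x ≡ 8 (mod 9): 104·t ≡ 8 − 97 = -89 (mod 9).
    Reduce coefficients mod 9: 5·t ≡ 1 (mod 9).
    The inverse of 5 mod 9 is 2 (since 5·2 = 10 = 1·9 + 1), so t ≡ 2·1 = 2 ≡ 2 (mod 9).
    Then x = 97 + 104·2 = 305, valid modulo lcm(104, 9) = 936: x ≡ 305 (mod 936).
Verify: 305 mod 13 = 6 ✓, 305 mod 8 = 1 ✓, 305 mod 9 = 8 ✓.

x ≡ 305 (mod 936).


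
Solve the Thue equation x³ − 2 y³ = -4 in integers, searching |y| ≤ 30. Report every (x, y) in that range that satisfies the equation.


The equation is x³ - 2y³ = -4. For fixed y, x³ = 2·y³ − 4, so a solution requires the RHS to be a perfect cube.
Strategy: iterate y from -30 to 30, compute RHS = 2·y³ − 4, and check whether it is a (positive or negative) perfect cube.
Check small values of y:
  y = 0: RHS = -4 is not a perfect cube.
  y = 1: RHS = -2 is not a perfect cube.
  y = -1: RHS = -6 is not a perfect cube.
  y = 2: RHS = 12 is not a perfect cube.
  y = -2: RHS = -20 is not a perfect cube.
  y = 3: RHS = 50 is not a perfect cube.
  y = -3: RHS = -58 is not a perfect cube.
Continuing the search up to |y| = 30 finds no solutions either.
No (x, y) in the scanned range satisfies the equation.

No integer solutions with |y| ≤ 30.


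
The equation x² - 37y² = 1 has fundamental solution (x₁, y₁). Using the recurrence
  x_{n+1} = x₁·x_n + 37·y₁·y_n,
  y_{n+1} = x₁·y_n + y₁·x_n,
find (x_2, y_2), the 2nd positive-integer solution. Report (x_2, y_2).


Step 1: Find the fundamental solution (x₁, y₁) of x² - 37y² = 1.
  Expand √37 as a continued fraction. a₀ = ⌊√37⌋ = 6; iterate m_{k+1} = d_k·a_k − m_k, d_{k+1} = (37 − m_{k+1}²)/d_k, a_{k+1} = ⌊(a₀ + m_{k+1})/d_{k+1}⌋ (starting m₀ = 0, d₀ = 1), with convergents p_k = a_k·p_{k-1} + p_{k-2}, q_k = a_k·q_{k-1} + q_{k-2} (p₋₁ = 1, q₋₁ = 0):
  k = 0: a₀ = 6; p₀/q₀ = 6/1; p₀² − 37·q₀² = 36 − 37 = -1.
  k = 1: m = 6, d = 1, a = ⌊(6 + 6)/1⌋ = 12; p/q = (12·6 + 1)/(12·1 + 0) = 73/12; p² − 37·q² = 5329 − 5328 = 1.
  The first convergent with p² − 37·q² = 1 gives the fundamental solution (x₁, y₁) = (73, 12).
Step 2: Apply the recurrence (x_{n+1}, y_{n+1}) = (x₁x_n + 37y₁y_n, x₁y_n + y₁x_n) repeatedly.
  From (x_1, y_1) = (73, 12): x_2 = 73·73 + 37·12·12 = 10657; y_2 = 73·12 + 12·73 = 1752.
Step 3: Verify x_2² - 37·y_2² = 113571649 - 113571648 = 1 (should be 1). ✓

(x_1, y_1) = (73, 12); (x_2, y_2) = (10657, 1752).


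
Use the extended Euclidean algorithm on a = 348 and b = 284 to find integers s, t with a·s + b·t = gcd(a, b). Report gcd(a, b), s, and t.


Euclidean algorithm on (348, 284) — divide until remainder is 0:
  348 = 1 · 284 + 64
  284 = 4 · 64 + 28
  64 = 2 · 28 + 8
  28 = 3 · 8 + 4
  8 = 2 · 4 + 0
gcd(348, 284) = 4.
Track Bezout coefficients alongside the remainders: start with r₀ = 348 = a·1 + b·0 (s = 1, t = 0) and r₁ = 284 = a·0 + b·1 (s = 0, t = 1); each new remainder r_{k+1} = r_{k-1} − q_k·r_k inherits s_{k+1} = s_{k-1} − q_k·s_k, t_{k+1} = t_{k-1} − q_k·t_k, so r_k = a·s_k + b·t_k at every step:
  q = 1: r = 64, s = 1 − 1·0 = 1, t = 0 − 1·1 = -1  (check: 348·1 + 284·(-1) = 64)
  q = 4: r = 28, s = 0 − 4·1 = -4, t = 1 − 4·(-1) = 5  (check: 348·(-4) + 284·5 = 28)
  q = 2: r = 8, s = 1 − 2·(-4) = 9, t = -1 − 2·5 = -11  (check: 348·9 + 284·(-11) = 8)
  q = 3: r = 4, s = -4 − 3·9 = -31, t = 5 − 3·(-11) = 38  (check: 348·(-31) + 284·38 = 4)
The row with r = 4 (the gcd) gives the Bezout coefficients s = -31, t = 38.
Result: 348 · (-31) + 284 · (38) = 4.

gcd(348, 284) = 4; s = -31, t = 38 (check: 348·(-31) + 284·38 = 4).


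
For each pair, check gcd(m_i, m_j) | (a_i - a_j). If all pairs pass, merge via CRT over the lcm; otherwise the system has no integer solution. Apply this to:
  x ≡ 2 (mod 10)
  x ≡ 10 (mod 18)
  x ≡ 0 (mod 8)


Moduli 10, 18, 8 are not pairwise coprime, so CRT works modulo lcm(m_i) when all pairwise compatibility conditions hold.
Pairwise compatibility: gcd(m_i, m_j) must divide a_i - a_j for every pair.
Merge one congruence at a time:
  Start: x ≡ 2 (mod 10).
  Combine with x ≡ 10 (mod 18): gcd(10, 18) = 2; 10 - 2 = 8, which IS divisible by 2, so compatible.
    Write x = 2 + 10·t and substitute into x ≡ 10 (mod 18): 10·t ≡ 10 − 2 = 8 (mod 18).
    Divide the congruence (and modulus) by g = 2: 5·t ≡ 4 (mod 9).
    The inverse of 5 mod 9 is 2 (since 5·2 = 10 = 1·9 + 1), so t ≡ 2·4 = 8 ≡ 8 (mod 9).
    Then x = 2 + 10·8 = 82, valid modulo lcm(10, 18) = 90: x ≡ 82 (mod 90).
  Combine with x ≡ 0 (mod 8): gcd(90, 8) = 2; 0 - 82 = -82, which IS divisible by 2, so compatible.
    Write x = 82 + 90·t and substitute into x ≡ 0 (mod 8): 90·t ≡ 0 − 82 = -82 (mod 8).
    Divide the congruence (and modulus) by g = 2: 45·t ≡ -41 (mod 4).
    Reduce coefficients mod 4: 1·t ≡ 3 (mod 4).
    So t ≡ 3 (mod 4).
    Then x = 82 + 90·3 = 352, valid modulo lcm(90, 8) = 360: x ≡ 352 (mod 360).
Verify: 352 mod 10 = 2, 352 mod 18 = 10, 352 mod 8 = 0.

x ≡ 352 (mod 360).


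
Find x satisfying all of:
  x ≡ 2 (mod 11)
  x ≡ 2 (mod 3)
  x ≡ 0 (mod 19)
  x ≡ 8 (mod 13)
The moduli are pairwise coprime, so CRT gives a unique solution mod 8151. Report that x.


Product of moduli M = 11 · 3 · 19 · 13 = 8151.
Merge one congruence at a time:
  Start: x ≡ 2 (mod 11).
  Combine with x ≡ 2 (mod 3); new modulus lcm = 33.
    Write x = 2 + 11·t and substitute into x ≡ 2 (mod 3): 11·t ≡ 2 − 2 = 0 (mod 3).
    Reduce coefficients mod 3: 2·t ≡ 0 (mod 3).
    The inverse of 2 mod 3 is 2 (since 2·2 = 4 = 1·3 + 1), so t ≡ 2·0 = 0 ≡ 0 (mod 3).
    Then x = 2 + 11·0 = 2, valid modulo lcm(11, 3) = 33: x ≡ 2 (mod 33).
  Combine with x ≡ 0 (mod 19); new modulus lcm = 627.
    Write x = 2 + 33·t and substitute into x ≡ 0 (mod 19): 33·t ≡ 0 − 2 = -2 (mod 19).
    Reduce coefficients mod 19: 14·t ≡ 17 (mod 19).
    The inverse of 14 mod 19 is 15 (since 14·15 = 210 = 11·19 + 1), so t ≡ 15·17 = 255 ≡ 8 (mod 19).
    Then x = 2 + 33·8 = 266, valid modulo lcm(33, 19) = 627: x ≡ 266 (mod 627).
  Combine with x ≡ 8 (mod 13); new modulus lcm = 8151.
    Write x = 266 + 627·t and substitute into x ≡ 8 (mod 13): 627·t ≡ 8 − 266 = -258 (mod 13).
    Reduce coefficients mod 13: 3·t ≡ 2 (mod 13).
    The inverse of 3 mod 13 is 9 (since 3·9 = 27 = 2·13 + 1), so t ≡ 9·2 = 18 ≡ 5 (mod 13).
    Then x = 266 + 627·5 = 3401, valid modulo lcm(627, 13) = 8151: x ≡ 3401 (mod 8151).
Verify against each original: 3401 mod 11 = 2, 3401 mod 3 = 2, 3401 mod 19 = 0, 3401 mod 13 = 8.

x ≡ 3401 (mod 8151).


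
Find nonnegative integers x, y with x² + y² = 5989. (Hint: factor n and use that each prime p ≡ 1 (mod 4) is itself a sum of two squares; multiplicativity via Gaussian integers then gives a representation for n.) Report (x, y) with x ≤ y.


Step 1: Factor n = 5989 = 53 · 113.
Step 2: Check the mod-4 condition on each prime factor: 53 ≡ 1 (mod 4), exponent 1; 113 ≡ 1 (mod 4), exponent 1.
All primes ≡ 3 (mod 4) appear to even exponent (or don't appear), so by the two-squares theorem n IS expressible as a sum of two squares.
Step 3: Build a representation. Here n = 53 · 113 is a product of primes ≡ 1 (mod 4). Each prime p ≡ 1 (mod 4) is itself a sum of two squares; find a² by testing p − a² for a perfect square:
  53: 53 − 1² = 52, 53 − 2² = 49 = 7² ⇒ 53 = 2² + 7².
  113: 113 − 1² = 112, 113 − 2² = 109, 113 − 3² = 104, 113 − 4² = 97, 113 − 5² = 88, 113 − 6² = 77, 113 − 7² = 64 = 8² ⇒ 113 = 7² + 8².
  Combine using the Brahmagupta–Fibonacci identity (a² + b²)(c² + d²) = (ac − bd)² + (ad + bc)² = (ac + bd)² + (ad − bc)²:
  53 · 113 = 5989: from (2² + 7²)(7² + 8²), take (2·7 − 7·8, 2·8 + 7·7) = (14 − 56, 16 + 49) = (-42, 65); dropping signs (only squares matter) gives (42, 65); check 42² + 65² = 1764 + 4225 = 5989 ✓.
Step 4: Order so x ≤ y and verify: 42² + 65² = 1764 + 4225 = 5989 = n. ✓

n = 5989 = 42² + 65² (one valid representation with x ≤ y).


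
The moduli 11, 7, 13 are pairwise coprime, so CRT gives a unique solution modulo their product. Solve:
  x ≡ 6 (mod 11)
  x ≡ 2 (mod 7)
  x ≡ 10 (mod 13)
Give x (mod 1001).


Moduli 11, 7, 13 are pairwise coprime; by CRT there is a unique solution modulo M = 11 · 7 · 13 = 1001.
Solve pairwise, accumulating the modulus:
  Start with x ≡ 6 (mod 11).
  Combine with x ≡ 2 (mod 7): since gcd(11, 7) = 1, we get a unique residue mod 77.
    Write x = 6 + 11·t and substitute into x ≡ 2 (mod 7): 11·t ≡ 2 − 6 = -4 (mod 7).
    Reduce coefficients mod 7: 4·t ≡ 3 (mod 7).
    The inverse of 4 mod 7 is 2 (since 4·2 = 8 = 1·7 + 1), so t ≡ 2·3 = 6 ≡ 6 (mod 7).
    Then x = 6 + 11·6 = 72, valid modulo lcm(11, 7) = 77: x ≡ 72 (mod 77).
  Combine with x ≡ 10 (mod 13): since gcd(77, 13) = 1, we get a unique residue mod 1001.
    Write x = 72 + 77·t and substitute into x ≡ 10 (mod 13): 77·t ≡ 10 − 72 = -62 (mod 13).
    Reduce coefficients mod 13: 12·t ≡ 3 (mod 13).
    The inverse of 12 mod 13 is 12 (since 12·12 = 144 = 11·13 + 1), so t ≡ 12·3 = 36 ≡ 10 (mod 13).
    Then x = 72 + 77·10 = 842, valid modulo lcm(77, 13) = 1001: x ≡ 842 (mod 1001).
Verify: 842 mod 11 = 6 ✓, 842 mod 7 = 2 ✓, 842 mod 13 = 10 ✓.

x ≡ 842 (mod 1001).


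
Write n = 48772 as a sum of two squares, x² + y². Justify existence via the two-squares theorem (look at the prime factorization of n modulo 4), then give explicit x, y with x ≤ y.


Step 1: Factor n = 48772 = 2^2 · 89 · 137.
Step 2: Check the mod-4 condition on each prime factor: 2 = 2 (special); 89 ≡ 1 (mod 4), exponent 1; 137 ≡ 1 (mod 4), exponent 1.
All primes ≡ 3 (mod 4) appear to even exponent (or don't appear), so by the two-squares theorem n IS expressible as a sum of two squares.
Step 3: Build a representation. Group n = k² · m with k = 2 and m = 89 · 137 = 12193 (a product of primes ≡ 1 (mod 4)); a representation of m scales to one of n via (k·x)² + (k·y)² = k²(x² + y²). Each prime p ≡ 1 (mod 4) is itself a sum of two squares; find a² by testing p − a² for a perfect square:
  89: 89 − 1² = 88, 89 − 2² = 85, 89 − 3² = 80, 89 − 4² = 73, 89 − 5² = 64 = 8² ⇒ 89 = 5² + 8².
  137: 137 − 1² = 136, 137 − 2² = 133, 137 − 3² = 128, 137 − 4² = 121 = 11² ⇒ 137 = 4² + 11².
  Combine using the Brahmagupta–Fibonacci identity (a² + b²)(c² + d²) = (ac − bd)² + (ad + bc)² = (ac + bd)² + (ad − bc)²:
  89 · 137 = 12193: from (5² + 8²)(4² + 11²), take (5·4 − 8·11, 5·11 + 8·4) = (20 − 88, 55 + 32) = (-68, 87); dropping signs (only squares matter) gives (68, 87); check 68² + 87² = 4624 + 7569 = 12193 ✓.
  Scale by k = 2: (2·68, 2·87) = (136, 174).
Step 4: Order so x ≤ y and verify: 136² + 174² = 18496 + 30276 = 48772 = n. ✓

n = 48772 = 136² + 174² (one valid representation with x ≤ y).


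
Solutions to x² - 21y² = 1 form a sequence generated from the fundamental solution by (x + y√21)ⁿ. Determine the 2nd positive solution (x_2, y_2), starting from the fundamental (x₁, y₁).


Step 1: Find the fundamental solution (x₁, y₁) of x² - 21y² = 1.
  Expand √21 as a continued fraction. a₀ = ⌊√21⌋ = 4; iterate m_{k+1} = d_k·a_k − m_k, d_{k+1} = (21 − m_{k+1}²)/d_k, a_{k+1} = ⌊(a₀ + m_{k+1})/d_{k+1}⌋ (starting m₀ = 0, d₀ = 1), with convergents p_k = a_k·p_{k-1} + p_{k-2}, q_k = a_k·q_{k-1} + q_{k-2} (p₋₁ = 1, q₋₁ = 0):
  k = 0: a₀ = 4; p₀/q₀ = 4/1; p₀² − 21·q₀² = 16 − 21 = -5.
  k = 1: m = 4, d = 5, a = ⌊(4 + 4)/5⌋ = 1; p/q = (1·4 + 1)/(1·1 + 0) = 5/1; p² − 21·q² = 25 − 21 = 4.
  k = 2: m = 1, d = 4, a = ⌊(4 + 1)/4⌋ = 1; p/q = (1·5 + 4)/(1·1 + 1) = 9/2; p² − 21·q² = 81 − 84 = -3.
  k = 3: m = 3, d = 3, a = ⌊(4 + 3)/3⌋ = 2; p/q = (2·9 + 5)/(2·2 + 1) = 23/5; p² − 21·q² = 529 − 525 = 4.
  k = 4: m = 3, d = 4, a = ⌊(4 + 3)/4⌋ = 1; p/q = (1·23 + 9)/(1·5 + 2) = 32/7; p² − 21·q² = 1024 − 1029 = -5.
  k = 5: m = 1, d = 5, a = ⌊(4 + 1)/5⌋ = 1; p/q = (1·32 + 23)/(1·7 + 5) = 55/12; p² − 21·q² = 3025 − 3024 = 1.
  The first convergent with p² − 21·q² = 1 gives the fundamental solution (x₁, y₁) = (55, 12).
Step 2: Apply the recurrence (x_{n+1}, y_{n+1}) = (x₁x_n + 21y₁y_n, x₁y_n + y₁x_n) repeatedly.
  From (x_1, y_1) = (55, 12): x_2 = 55·55 + 21·12·12 = 6049; y_2 = 55·12 + 12·55 = 1320.
Step 3: Verify x_2² - 21·y_2² = 36590401 - 36590400 = 1 (should be 1). ✓

(x_1, y_1) = (55, 12); (x_2, y_2) = (6049, 1320).


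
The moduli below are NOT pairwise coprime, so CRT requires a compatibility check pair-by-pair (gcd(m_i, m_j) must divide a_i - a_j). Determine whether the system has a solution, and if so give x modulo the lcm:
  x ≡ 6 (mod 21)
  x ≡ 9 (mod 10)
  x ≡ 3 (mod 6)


Moduli 21, 10, 6 are not pairwise coprime, so CRT works modulo lcm(m_i) when all pairwise compatibility conditions hold.
Pairwise compatibility: gcd(m_i, m_j) must divide a_i - a_j for every pair.
Merge one congruence at a time:
  Start: x ≡ 6 (mod 21).
  Combine with x ≡ 9 (mod 10): gcd(21, 10) = 1; 9 - 6 = 3, which IS divisible by 1, so compatible.
    Write x = 6 + 21·t and substitute into x ≡ 9 (mod 10): 21·t ≡ 9 − 6 = 3 (mod 10).
    Reduce coefficients mod 10: 1·t ≡ 3 (mod 10).
    So t ≡ 3 (mod 10).
    Then x = 6 + 21·3 = 69, valid modulo lcm(21, 10) = 210: x ≡ 69 (mod 210).
  Combine with x ≡ 3 (mod 6): gcd(210, 6) = 6; 3 - 69 = -66, which IS divisible by 6, so compatible.
    Write x = 69 + 210·t and substitute into x ≡ 3 (mod 6): 210·t ≡ 3 − 69 = -66 (mod 6).
    Divide the congruence (and modulus) by g = 6: 35·t ≡ -11 (mod 1).
    Modulo 1 every t works; take t = 0.
    Then x = 69 + 210·0 = 69, valid modulo lcm(210, 6) = 210: x ≡ 69 (mod 210).
Verify: 69 mod 21 = 6, 69 mod 10 = 9, 69 mod 6 = 3.

x ≡ 69 (mod 210).


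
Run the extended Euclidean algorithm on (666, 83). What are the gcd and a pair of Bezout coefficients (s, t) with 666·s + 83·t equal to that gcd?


Euclidean algorithm on (666, 83) — divide until remainder is 0:
  666 = 8 · 83 + 2
  83 = 41 · 2 + 1
  2 = 2 · 1 + 0
gcd(666, 83) = 1.
Track Bezout coefficients alongside the remainders: start with r₀ = 666 = a·1 + b·0 (s = 1, t = 0) and r₁ = 83 = a·0 + b·1 (s = 0, t = 1); each new remainder r_{k+1} = r_{k-1} − q_k·r_k inherits s_{k+1} = s_{k-1} − q_k·s_k, t_{k+1} = t_{k-1} − q_k·t_k, so r_k = a·s_k + b·t_k at every step:
  q = 8: r = 2, s = 1 − 8·0 = 1, t = 0 − 8·1 = -8  (check: 666·1 + 83·(-8) = 2)
  q = 41: r = 1, s = 0 − 41·1 = -41, t = 1 − 41·(-8) = 329  (check: 666·(-41) + 83·329 = 1)
The row with r = 1 (the gcd) gives the Bezout coefficients s = -41, t = 329.
Result: 666 · (-41) + 83 · (329) = 1.

gcd(666, 83) = 1; s = -41, t = 329 (check: 666·(-41) + 83·329 = 1).


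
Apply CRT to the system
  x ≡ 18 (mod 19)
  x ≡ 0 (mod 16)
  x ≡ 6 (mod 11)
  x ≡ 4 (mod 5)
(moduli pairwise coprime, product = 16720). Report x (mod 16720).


Product of moduli M = 19 · 16 · 11 · 5 = 16720.
Merge one congruence at a time:
  Start: x ≡ 18 (mod 19).
  Combine with x ≡ 0 (mod 16); new modulus lcm = 304.
    Write x = 18 + 19·t and substitute into x ≡ 0 (mod 16): 19·t ≡ 0 − 18 = -18 (mod 16).
    Reduce coefficients mod 16: 3·t ≡ 14 (mod 16).
    The inverse of 3 mod 16 is 11 (since 3·11 = 33 = 2·16 + 1), so t ≡ 11·14 = 154 ≡ 10 (mod 16).
    Then x = 18 + 19·10 = 208, valid modulo lcm(19, 16) = 304: x ≡ 208 (mod 304).
  Combine with x ≡ 6 (mod 11); new modulus lcm = 3344.
    Write x = 208 + 304·t and substitute into x ≡ 6 (mod 11): 304·t ≡ 6 − 208 = -202 (mod 11).
    Reduce coefficients mod 11: 7·t ≡ 7 (mod 11).
    The inverse of 7 mod 11 is 8 (since 7·8 = 56 = 5·11 + 1), so t ≡ 8·7 = 56 ≡ 1 (mod 11).
    Then x = 208 + 304·1 = 512, valid modulo lcm(304, 11) = 3344: x ≡ 512 (mod 3344).
  Combine with x ≡ 4 (mod 5); new modulus lcm = 16720.
    Write x = 512 + 3344·t and substitute into x ≡ 4 (mod 5): 3344·t ≡ 4 − 512 = -508 (mod 5).
    Reduce coefficients mod 5: 4·t ≡ 2 (mod 5).
    The inverse of 4 mod 5 is 4 (since 4·4 = 16 = 3·5 + 1), so t ≡ 4·2 = 8 ≡ 3 (mod 5).
    Then x = 512 + 3344·3 = 10544, valid modulo lcm(3344, 5) = 16720: x ≡ 10544 (mod 16720).
Verify against each original: 10544 mod 19 = 18, 10544 mod 16 = 0, 10544 mod 11 = 6, 10544 mod 5 = 4.

x ≡ 10544 (mod 16720).


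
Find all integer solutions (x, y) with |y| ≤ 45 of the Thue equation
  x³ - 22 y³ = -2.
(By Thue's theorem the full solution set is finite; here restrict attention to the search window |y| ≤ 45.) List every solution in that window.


The equation is x³ - 22y³ = -2. For fixed y, x³ = 22·y³ − 2, so a solution requires the RHS to be a perfect cube.
Strategy: iterate y from -45 to 45, compute RHS = 22·y³ − 2, and check whether it is a (positive or negative) perfect cube.
Check small values of y:
  y = 0: RHS = -2 is not a perfect cube.
  y = 1: RHS = 20 is not a perfect cube.
  y = -1: RHS = -24 is not a perfect cube.
  y = 2: RHS = 174 is not a perfect cube.
  y = -2: RHS = -178 is not a perfect cube.
  y = 3: RHS = 592 is not a perfect cube.
  y = -3: RHS = -596 is not a perfect cube.
Continuing the search up to |y| = 45 finds no solutions either.
No (x, y) in the scanned range satisfies the equation.

No integer solutions with |y| ≤ 45.


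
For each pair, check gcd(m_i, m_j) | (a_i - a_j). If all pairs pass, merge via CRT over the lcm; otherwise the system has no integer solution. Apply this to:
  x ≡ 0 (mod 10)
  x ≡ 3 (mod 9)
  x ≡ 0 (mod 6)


Moduli 10, 9, 6 are not pairwise coprime, so CRT works modulo lcm(m_i) when all pairwise compatibility conditions hold.
Pairwise compatibility: gcd(m_i, m_j) must divide a_i - a_j for every pair.
Merge one congruence at a time:
  Start: x ≡ 0 (mod 10).
  Combine with x ≡ 3 (mod 9): gcd(10, 9) = 1; 3 - 0 = 3, which IS divisible by 1, so compatible.
    Write x = 0 + 10·t and substitute into x ≡ 3 (mod 9): 10·t ≡ 3 − 0 = 3 (mod 9).
    Reduce coefficients mod 9: 1·t ≡ 3 (mod 9).
    So t ≡ 3 (mod 9).
    Then x = 0 + 10·3 = 30, valid modulo lcm(10, 9) = 90: x ≡ 30 (mod 90).
  Combine with x ≡ 0 (mod 6): gcd(90, 6) = 6; 0 - 30 = -30, which IS divisible by 6, so compatible.
    Write x = 30 + 90·t and substitute into x ≡ 0 (mod 6): 90·t ≡ 0 − 30 = -30 (mod 6).
    Divide the congruence (and modulus) by g = 6: 15·t ≡ -5 (mod 1).
    Modulo 1 every t works; take t = 0.
    Then x = 30 + 90·0 = 30, valid modulo lcm(90, 6) = 90: x ≡ 30 (mod 90).
Verify: 30 mod 10 = 0, 30 mod 9 = 3, 30 mod 6 = 0.

x ≡ 30 (mod 90).


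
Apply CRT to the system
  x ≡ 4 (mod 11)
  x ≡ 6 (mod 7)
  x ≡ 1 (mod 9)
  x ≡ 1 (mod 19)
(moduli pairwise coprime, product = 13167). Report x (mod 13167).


Product of moduli M = 11 · 7 · 9 · 19 = 13167.
Merge one congruence at a time:
  Start: x ≡ 4 (mod 11).
  Combine with x ≡ 6 (mod 7); new modulus lcm = 77.
    Write x = 4 + 11·t and substitute into x ≡ 6 (mod 7): 11·t ≡ 6 − 4 = 2 (mod 7).
    Reduce coefficients mod 7: 4·t ≡ 2 (mod 7).
    The inverse of 4 mod 7 is 2 (since 4·2 = 8 = 1·7 + 1), so t ≡ 2·2 = 4 ≡ 4 (mod 7).
    Then x = 4 + 11·4 = 48, valid modulo lcm(11, 7) = 77: x ≡ 48 (mod 77).
  Combine with x ≡ 1 (mod 9); new modulus lcm = 693.
    Write x = 48 + 77·t and substitute into x ≡ 1 (mod 9): 77·t ≡ 1 − 48 = -47 (mod 9).
    Reduce coefficients mod 9: 5·t ≡ 7 (mod 9).
    The inverse of 5 mod 9 is 2 (since 5·2 = 10 = 1·9 + 1), so t ≡ 2·7 = 14 ≡ 5 (mod 9).
    Then x = 48 + 77·5 = 433, valid modulo lcm(77, 9) = 693: x ≡ 433 (mod 693).
  Combine with x ≡ 1 (mod 19); new modulus lcm = 13167.
    Write x = 433 + 693·t and substitute into x ≡ 1 (mod 19): 693·t ≡ 1 − 433 = -432 (mod 19).
    Reduce coefficients mod 19: 9·t ≡ 5 (mod 19).
    The inverse of 9 mod 19 is 17 (since 9·17 = 153 = 8·19 + 1), so t ≡ 17·5 = 85 ≡ 9 (mod 19).
    Then x = 433 + 693·9 = 6670, valid modulo lcm(693, 19) = 13167: x ≡ 6670 (mod 13167).
Verify against each original: 6670 mod 11 = 4, 6670 mod 7 = 6, 6670 mod 9 = 1, 6670 mod 19 = 1.

x ≡ 6670 (mod 13167).


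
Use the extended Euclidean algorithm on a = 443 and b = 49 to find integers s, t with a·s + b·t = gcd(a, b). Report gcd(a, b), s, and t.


Euclidean algorithm on (443, 49) — divide until remainder is 0:
  443 = 9 · 49 + 2
  49 = 24 · 2 + 1
  2 = 2 · 1 + 0
gcd(443, 49) = 1.
Track Bezout coefficients alongside the remainders: start with r₀ = 443 = a·1 + b·0 (s = 1, t = 0) and r₁ = 49 = a·0 + b·1 (s = 0, t = 1); each new remainder r_{k+1} = r_{k-1} − q_k·r_k inherits s_{k+1} = s_{k-1} − q_k·s_k, t_{k+1} = t_{k-1} − q_k·t_k, so r_k = a·s_k + b·t_k at every step:
  q = 9: r = 2, s = 1 − 9·0 = 1, t = 0 − 9·1 = -9  (check: 443·1 + 49·(-9) = 2)
  q = 24: r = 1, s = 0 − 24·1 = -24, t = 1 − 24·(-9) = 217  (check: 443·(-24) + 49·217 = 1)
The row with r = 1 (the gcd) gives the Bezout coefficients s = -24, t = 217.
Result: 443 · (-24) + 49 · (217) = 1.

gcd(443, 49) = 1; s = -24, t = 217 (check: 443·(-24) + 49·217 = 1).


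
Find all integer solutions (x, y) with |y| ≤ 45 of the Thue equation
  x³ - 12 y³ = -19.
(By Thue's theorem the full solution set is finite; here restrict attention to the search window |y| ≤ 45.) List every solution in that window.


The equation is x³ - 12y³ = -19. For fixed y, x³ = 12·y³ − 19, so a solution requires the RHS to be a perfect cube.
Strategy: iterate y from -45 to 45, compute RHS = 12·y³ − 19, and check whether it is a (positive or negative) perfect cube.
Check small values of y:
  y = 0: RHS = -19 is not a perfect cube.
  y = 1: RHS = -7 is not a perfect cube.
  y = -1: RHS = -31 is not a perfect cube.
  y = 2: RHS = 77 is not a perfect cube.
  y = -2: RHS = -115 is not a perfect cube.
  y = 3: RHS = 305 is not a perfect cube.
  y = -3: RHS = -343 = (-7)³ ⇒ x = -7 works.
Continuing the search up to |y| = 45 finds no further solutions beyond those listed.
Collected solutions: (-7, -3).

Solutions (with |y| ≤ 45): (-7, -3).


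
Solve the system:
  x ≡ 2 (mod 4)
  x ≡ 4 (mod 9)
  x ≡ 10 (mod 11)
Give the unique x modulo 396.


Moduli 4, 9, 11 are pairwise coprime; by CRT there is a unique solution modulo M = 4 · 9 · 11 = 396.
Solve pairwise, accumulating the modulus:
  Start with x ≡ 2 (mod 4).
  Combine with x ≡ 4 (mod 9): since gcd(4, 9) = 1, we get a unique residue mod 36.
    Write x = 2 + 4·t and substitute into x ≡ 4 (mod 9): 4·t ≡ 4 − 2 = 2 (mod 9).
    The inverse of 4 mod 9 is 7 (since 4·7 = 28 = 3·9 + 1), so t ≡ 7·2 = 14 ≡ 5 (mod 9).
    Then x = 2 + 4·5 = 22, valid modulo lcm(4, 9) = 36: x ≡ 22 (mod 36).
  Combine with x ≡ 10 (mod 11): since gcd(36, 11) = 1, we get a unique residue mod 396.
    Write x = 22 + 36·t and substitute into x ≡ 10 (mod 11): 36·t ≡ 10 − 22 = -12 (mod 11).
    Reduce coefficients mod 11: 3·t ≡ 10 (mod 11).
    The inverse of 3 mod 11 is 4 (since 3·4 = 12 = 1·11 + 1), so t ≡ 4·10 = 40 ≡ 7 (mod 11).
    Then x = 22 + 36·7 = 274, valid modulo lcm(36, 11) = 396: x ≡ 274 (mod 396).
Verify: 274 mod 4 = 2 ✓, 274 mod 9 = 4 ✓, 274 mod 11 = 10 ✓.

x ≡ 274 (mod 396).


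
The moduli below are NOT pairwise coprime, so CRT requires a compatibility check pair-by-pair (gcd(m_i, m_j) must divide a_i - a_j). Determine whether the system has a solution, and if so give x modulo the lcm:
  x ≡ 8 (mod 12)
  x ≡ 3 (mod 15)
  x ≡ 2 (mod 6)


Moduli 12, 15, 6 are not pairwise coprime, so CRT works modulo lcm(m_i) when all pairwise compatibility conditions hold.
Pairwise compatibility: gcd(m_i, m_j) must divide a_i - a_j for every pair.
Merge one congruence at a time:
  Start: x ≡ 8 (mod 12).
  Combine with x ≡ 3 (mod 15): gcd(12, 15) = 3, and 3 - 8 = -5 is NOT divisible by 3.
    ⇒ system is inconsistent (no integer solution).

No solution (the system is inconsistent).


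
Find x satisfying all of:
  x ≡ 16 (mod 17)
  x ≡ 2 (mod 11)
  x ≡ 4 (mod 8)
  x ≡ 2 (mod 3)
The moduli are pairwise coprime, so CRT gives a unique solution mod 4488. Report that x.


Product of moduli M = 17 · 11 · 8 · 3 = 4488.
Merge one congruence at a time:
  Start: x ≡ 16 (mod 17).
  Combine with x ≡ 2 (mod 11); new modulus lcm = 187.
    Write x = 16 + 17·t and substitute into x ≡ 2 (mod 11): 17·t ≡ 2 − 16 = -14 (mod 11).
    Reduce coefficients mod 11: 6·t ≡ 8 (mod 11).
    The inverse of 6 mod 11 is 2 (since 6·2 = 12 = 1·11 + 1), so t ≡ 2·8 = 16 ≡ 5 (mod 11).
    Then x = 16 + 17·5 = 101, valid modulo lcm(17, 11) = 187: x ≡ 101 (mod 187).
  Combine with x ≡ 4 (mod 8); new modulus lcm = 1496.
    Write x = 101 + 187·t and substitute into x ≡ 4 (mod 8): 187·t ≡ 4 − 101 = -97 (mod 8).
    Reduce coefficients mod 8: 3·t ≡ 7 (mod 8).
    The inverse of 3 mod 8 is 3 (since 3·3 = 9 = 1·8 + 1), so t ≡ 3·7 = 21 ≡ 5 (mod 8).
    Then x = 101 + 187·5 = 1036, valid modulo lcm(187, 8) = 1496: x ≡ 1036 (mod 1496).
  Combine with x ≡ 2 (mod 3); new modulus lcm = 4488.
    Write x = 1036 + 1496·t and substitute into x ≡ 2 (mod 3): 1496·t ≡ 2 − 1036 = -1034 (mod 3).
    Reduce coefficients mod 3: 2·t ≡ 1 (mod 3).
    The inverse of 2 mod 3 is 2 (since 2·2 = 4 = 1·3 + 1), so t ≡ 2·1 = 2 ≡ 2 (mod 3).
    Then x = 1036 + 1496·2 = 4028, valid modulo lcm(1496, 3) = 4488: x ≡ 4028 (mod 4488).
Verify against each original: 4028 mod 17 = 16, 4028 mod 11 = 2, 4028 mod 8 = 4, 4028 mod 3 = 2.

x ≡ 4028 (mod 4488).


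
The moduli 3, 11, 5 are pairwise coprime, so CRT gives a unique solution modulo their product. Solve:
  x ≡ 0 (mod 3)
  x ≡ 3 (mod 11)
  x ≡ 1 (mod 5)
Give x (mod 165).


Moduli 3, 11, 5 are pairwise coprime; by CRT there is a unique solution modulo M = 3 · 11 · 5 = 165.
Solve pairwise, accumulating the modulus:
  Start with x ≡ 0 (mod 3).
  Combine with x ≡ 3 (mod 11): since gcd(3, 11) = 1, we get a unique residue mod 33.
    Write x = 0 + 3·t and substitute into x ≡ 3 (mod 11): 3·t ≡ 3 − 0 = 3 (mod 11).
    The inverse of 3 mod 11 is 4 (since 3·4 = 12 = 1·11 + 1), so t ≡ 4·3 = 12 ≡ 1 (mod 11).
    Then x = 0 + 3·1 = 3, valid modulo lcm(3, 11) = 33: x ≡ 3 (mod 33).
  Combine with x ≡ 1 (mod 5): since gcd(33, 5) = 1, we get a unique residue mod 165.
    Write x = 3 + 33·t and substitute into x ≡ 1 (mod 5): 33·t ≡ 1 − 3 = -2 (mod 5).
    Reduce coefficients mod 5: 3·t ≡ 3 (mod 5).
    The inverse of 3 mod 5 is 2 (since 3·2 = 6 = 1·5 + 1), so t ≡ 2·3 = 6 ≡ 1 (mod 5).
    Then x = 3 + 33·1 = 36, valid modulo lcm(33, 5) = 165: x ≡ 36 (mod 165).
Verify: 36 mod 3 = 0 ✓, 36 mod 11 = 3 ✓, 36 mod 5 = 1 ✓.

x ≡ 36 (mod 165).


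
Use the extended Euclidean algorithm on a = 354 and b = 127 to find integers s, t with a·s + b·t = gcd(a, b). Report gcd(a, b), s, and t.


Euclidean algorithm on (354, 127) — divide until remainder is 0:
  354 = 2 · 127 + 100
  127 = 1 · 100 + 27
  100 = 3 · 27 + 19
  27 = 1 · 19 + 8
  19 = 2 · 8 + 3
  8 = 2 · 3 + 2
  3 = 1 · 2 + 1
  2 = 2 · 1 + 0
gcd(354, 127) = 1.
Track Bezout coefficients alongside the remainders: start with r₀ = 354 = a·1 + b·0 (s = 1, t = 0) and r₁ = 127 = a·0 + b·1 (s = 0, t = 1); each new remainder r_{k+1} = r_{k-1} − q_k·r_k inherits s_{k+1} = s_{k-1} − q_k·s_k, t_{k+1} = t_{k-1} − q_k·t_k, so r_k = a·s_k + b·t_k at every step:
  q = 2: r = 100, s = 1 − 2·0 = 1, t = 0 − 2·1 = -2  (check: 354·1 + 127·(-2) = 100)
  q = 1: r = 27, s = 0 − 1·1 = -1, t = 1 − 1·(-2) = 3  (check: 354·(-1) + 127·3 = 27)
  q = 3: r = 19, s = 1 − 3·(-1) = 4, t = -2 − 3·3 = -11  (check: 354·4 + 127·(-11) = 19)
  q = 1: r = 8, s = -1 − 1·4 = -5, t = 3 − 1·(-11) = 14  (check: 354·(-5) + 127·14 = 8)
  q = 2: r = 3, s = 4 − 2·(-5) = 14, t = -11 − 2·14 = -39  (check: 354·14 + 127·(-39) = 3)
  q = 2: r = 2, s = -5 − 2·14 = -33, t = 14 − 2·(-39) = 92  (check: 354·(-33) + 127·92 = 2)
  q = 1: r = 1, s = 14 − 1·(-33) = 47, t = -39 − 1·92 = -131  (check: 354·47 + 127·(-131) = 1)
The row with r = 1 (the gcd) gives the Bezout coefficients s = 47, t = -131.
Result: 354 · (47) + 127 · (-131) = 1.

gcd(354, 127) = 1; s = 47, t = -131 (check: 354·47 + 127·(-131) = 1).


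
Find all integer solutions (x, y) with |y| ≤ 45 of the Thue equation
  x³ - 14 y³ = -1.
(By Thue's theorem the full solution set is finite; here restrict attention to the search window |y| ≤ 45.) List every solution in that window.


The equation is x³ - 14y³ = -1. For fixed y, x³ = 14·y³ − 1, so a solution requires the RHS to be a perfect cube.
Strategy: iterate y from -45 to 45, compute RHS = 14·y³ − 1, and check whether it is a (positive or negative) perfect cube.
Check small values of y:
  y = 0: RHS = -1 = (-1)³ ⇒ x = -1 works.
  y = 1: RHS = 13 is not a perfect cube.
  y = -1: RHS = -15 is not a perfect cube.
  y = 2: RHS = 111 is not a perfect cube.
  y = -2: RHS = -113 is not a perfect cube.
  y = 3: RHS = 377 is not a perfect cube.
  y = -3: RHS = -379 is not a perfect cube.
Continuing the search up to |y| = 45 finds no further solutions beyond those listed.
Collected solutions: (-1, 0).

Solutions (with |y| ≤ 45): (-1, 0).


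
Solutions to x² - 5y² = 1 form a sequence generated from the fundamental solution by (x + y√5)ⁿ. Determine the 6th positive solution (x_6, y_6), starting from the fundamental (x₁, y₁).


Step 1: Find the fundamental solution (x₁, y₁) of x² - 5y² = 1.
  Expand √5 as a continued fraction. a₀ = ⌊√5⌋ = 2; iterate m_{k+1} = d_k·a_k − m_k, d_{k+1} = (5 − m_{k+1}²)/d_k, a_{k+1} = ⌊(a₀ + m_{k+1})/d_{k+1}⌋ (starting m₀ = 0, d₀ = 1), with convergents p_k = a_k·p_{k-1} + p_{k-2}, q_k = a_k·q_{k-1} + q_{k-2} (p₋₁ = 1, q₋₁ = 0):
  k = 0: a₀ = 2; p₀/q₀ = 2/1; p₀² − 5·q₀² = 4 − 5 = -1.
  k = 1: m = 2, d = 1, a = ⌊(2 + 2)/1⌋ = 4; p/q = (4·2 + 1)/(4·1 + 0) = 9/4; p² − 5·q² = 81 − 80 = 1.
  The first convergent with p² − 5·q² = 1 gives the fundamental solution (x₁, y₁) = (9, 4).
Step 2: Apply the recurrence (x_{n+1}, y_{n+1}) = (x₁x_n + 5y₁y_n, x₁y_n + y₁x_n) repeatedly.
  From (x_1, y_1) = (9, 4): x_2 = 9·9 + 5·4·4 = 161; y_2 = 9·4 + 4·9 = 72.
  From (x_2, y_2) = (161, 72): x_3 = 9·161 + 5·4·72 = 2889; y_3 = 9·72 + 4·161 = 1292.
  From (x_3, y_3) = (2889, 1292): x_4 = 9·2889 + 5·4·1292 = 51841; y_4 = 9·1292 + 4·2889 = 23184.
  From (x_4, y_4) = (51841, 23184): x_5 = 9·51841 + 5·4·23184 = 930249; y_5 = 9·23184 + 4·51841 = 416020.
  From (x_5, y_5) = (930249, 416020): x_6 = 9·930249 + 5·4·416020 = 16692641; y_6 = 9·416020 + 4·930249 = 7465176.
Step 3: Verify x_6² - 5·y_6² = 278644263554881 - 278644263554880 = 1 (should be 1). ✓

(x_1, y_1) = (9, 4); (x_6, y_6) = (16692641, 7465176).


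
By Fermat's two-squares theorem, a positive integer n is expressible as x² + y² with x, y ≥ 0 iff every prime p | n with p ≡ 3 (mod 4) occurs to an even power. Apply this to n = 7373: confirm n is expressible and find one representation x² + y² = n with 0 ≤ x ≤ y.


Step 1: Factor n = 7373 = 73 · 101.
Step 2: Check the mod-4 condition on each prime factor: 73 ≡ 1 (mod 4), exponent 1; 101 ≡ 1 (mod 4), exponent 1.
All primes ≡ 3 (mod 4) appear to even exponent (or don't appear), so by the two-squares theorem n IS expressible as a sum of two squares.
Step 3: Build a representation. Here n = 73 · 101 is a product of primes ≡ 1 (mod 4). Each prime p ≡ 1 (mod 4) is itself a sum of two squares; find a² by testing p − a² for a perfect square:
  73: 73 − 1² = 72, 73 − 2² = 69, 73 − 3² = 64 = 8² ⇒ 73 = 3² + 8².
  101: 101 − 1² = 100 = 10² ⇒ 101 = 1² + 10².
  Combine using the Brahmagupta–Fibonacci identity (a² + b²)(c² + d²) = (ac − bd)² + (ad + bc)² = (ac + bd)² + (ad − bc)²:
  73 · 101 = 7373: from (3² + 8²)(1² + 10²), take (3·1 − 8·10, 3·10 + 8·1) = (3 − 80, 30 + 8) = (-77, 38); dropping signs (only squares matter) gives (77, 38); check 77² + 38² = 5929 + 1444 = 7373 ✓.
Step 4: Order so x ≤ y and verify: 38² + 77² = 1444 + 5929 = 7373 = n. ✓

n = 7373 = 38² + 77² (one valid representation with x ≤ y).


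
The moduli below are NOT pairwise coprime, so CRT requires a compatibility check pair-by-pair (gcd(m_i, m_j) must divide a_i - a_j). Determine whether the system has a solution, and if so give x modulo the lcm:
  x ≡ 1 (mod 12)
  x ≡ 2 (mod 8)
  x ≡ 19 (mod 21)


Moduli 12, 8, 21 are not pairwise coprime, so CRT works modulo lcm(m_i) when all pairwise compatibility conditions hold.
Pairwise compatibility: gcd(m_i, m_j) must divide a_i - a_j for every pair.
Merge one congruence at a time:
  Start: x ≡ 1 (mod 12).
  Combine with x ≡ 2 (mod 8): gcd(12, 8) = 4, and 2 - 1 = 1 is NOT divisible by 4.
    ⇒ system is inconsistent (no integer solution).

No solution (the system is inconsistent).


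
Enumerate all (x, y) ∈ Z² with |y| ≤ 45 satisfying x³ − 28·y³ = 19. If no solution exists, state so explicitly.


The equation is x³ - 28y³ = 19. For fixed y, x³ = 28·y³ + 19, so a solution requires the RHS to be a perfect cube.
Strategy: iterate y from -45 to 45, compute RHS = 28·y³ + 19, and check whether it is a (positive or negative) perfect cube.
Check small values of y:
  y = 0: RHS = 19 is not a perfect cube.
  y = 1: RHS = 47 is not a perfect cube.
  y = -1: RHS = -9 is not a perfect cube.
  y = 2: RHS = 243 is not a perfect cube.
  y = -2: RHS = -205 is not a perfect cube.
  y = 3: RHS = 775 is not a perfect cube.
  y = -3: RHS = -737 is not a perfect cube.
Continuing the search up to |y| = 45 finds no solutions either.
No (x, y) in the scanned range satisfies the equation.

No integer solutions with |y| ≤ 45.


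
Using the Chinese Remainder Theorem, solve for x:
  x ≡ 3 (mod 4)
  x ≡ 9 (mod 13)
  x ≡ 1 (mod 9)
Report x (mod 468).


Moduli 4, 13, 9 are pairwise coprime; by CRT there is a unique solution modulo M = 4 · 13 · 9 = 468.
Solve pairwise, accumulating the modulus:
  Start with x ≡ 3 (mod 4).
  Combine with x ≡ 9 (mod 13): since gcd(4, 13) = 1, we get a unique residue mod 52.
    Write x = 3 + 4·t and substitute into x ≡ 9 (mod 13): 4·t ≡ 9 − 3 = 6 (mod 13).
    The inverse of 4 mod 13 is 10 (since 4·10 = 40 = 3·13 + 1), so t ≡ 10·6 = 60 ≡ 8 (mod 13).
    Then x = 3 + 4·8 = 35, valid modulo lcm(4, 13) = 52: x ≡ 35 (mod 52).
  Combine with x ≡ 1 (mod 9): since gcd(52, 9) = 1, we get a unique residue mod 468.
    Write x = 35 + 52·t and substitute into x ≡ 1 (mod 9): 52·t ≡ 1 − 35 = -34 (mod 9).
    Reduce coefficients mod 9: 7·t ≡ 2 (mod 9).
    The inverse of 7 mod 9 is 4 (since 7·4 = 28 = 3·9 + 1), so t ≡ 4·2 = 8 ≡ 8 (mod 9).
    Then x = 35 + 52·8 = 451, valid modulo lcm(52, 9) = 468: x ≡ 451 (mod 468).
Verify: 451 mod 4 = 3 ✓, 451 mod 13 = 9 ✓, 451 mod 9 = 1 ✓.

x ≡ 451 (mod 468).


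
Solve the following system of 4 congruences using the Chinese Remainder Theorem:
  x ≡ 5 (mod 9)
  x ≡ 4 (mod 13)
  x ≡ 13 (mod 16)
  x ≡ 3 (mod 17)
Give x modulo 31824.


Product of moduli M = 9 · 13 · 16 · 17 = 31824.
Merge one congruence at a time:
  Start: x ≡ 5 (mod 9).
  Combine with x ≡ 4 (mod 13); new modulus lcm = 117.
    Write x = 5 + 9·t and substitute into x ≡ 4 (mod 13): 9·t ≡ 4 − 5 = -1 (mod 13).
    Reduce coefficients mod 13: 9·t ≡ 12 (mod 13).
    The inverse of 9 mod 13 is 3 (since 9·3 = 27 = 2·13 + 1), so t ≡ 3·12 = 36 ≡ 10 (mod 13).
    Then x = 5 + 9·10 = 95, valid modulo lcm(9, 13) = 117: x ≡ 95 (mod 117).
  Combine with x ≡ 13 (mod 16); new modulus lcm = 1872.
    Write x = 95 + 117·t and substitute into x ≡ 13 (mod 16): 117·t ≡ 13 − 95 = -82 (mod 16).
    Reduce coefficients mod 16: 5·t ≡ 14 (mod 16).
    The inverse of 5 mod 16 is 13 (since 5·13 = 65 = 4·16 + 1), so t ≡ 13·14 = 182 ≡ 6 (mod 16).
    Then x = 95 + 117·6 = 797, valid modulo lcm(117, 16) = 1872: x ≡ 797 (mod 1872).
  Combine with x ≡ 3 (mod 17); new modulus lcm = 31824.
    Write x = 797 + 1872·t and substitute into x ≡ 3 (mod 17): 1872·t ≡ 3 − 797 = -794 (mod 17).
    Reduce coefficients mod 17: 2·t ≡ 5 (mod 17).
    The inverse of 2 mod 17 is 9 (since 2·9 = 18 = 1·17 + 1), so t ≡ 9·5 = 45 ≡ 11 (mod 17).
    Then x = 797 + 1872·11 = 21389, valid modulo lcm(1872, 17) = 31824: x ≡ 21389 (mod 31824).
Verify against each original: 21389 mod 9 = 5, 21389 mod 13 = 4, 21389 mod 16 = 13, 21389 mod 17 = 3.

x ≡ 21389 (mod 31824).
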